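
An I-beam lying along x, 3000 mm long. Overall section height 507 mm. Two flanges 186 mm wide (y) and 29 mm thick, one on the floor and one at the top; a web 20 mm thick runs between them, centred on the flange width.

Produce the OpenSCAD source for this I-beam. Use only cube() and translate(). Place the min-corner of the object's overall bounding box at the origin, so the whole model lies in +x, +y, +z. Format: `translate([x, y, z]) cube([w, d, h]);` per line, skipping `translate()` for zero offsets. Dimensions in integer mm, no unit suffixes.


cube([3000, 186, 29]);
translate([0, 83, 29]) cube([3000, 20, 449]);
translate([0, 0, 478]) cube([3000, 186, 29]);


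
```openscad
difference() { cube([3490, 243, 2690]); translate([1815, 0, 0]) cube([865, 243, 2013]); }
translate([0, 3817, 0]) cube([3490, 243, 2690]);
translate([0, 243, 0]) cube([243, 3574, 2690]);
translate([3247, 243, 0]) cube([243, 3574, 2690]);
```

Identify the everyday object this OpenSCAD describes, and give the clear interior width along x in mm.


A single room. The interior width is 3004 mm.

Four walls enclosing a rectangle with a door in the front wall — a room. Outside width 3490 minus two 243 mm walls gives 3004 mm.


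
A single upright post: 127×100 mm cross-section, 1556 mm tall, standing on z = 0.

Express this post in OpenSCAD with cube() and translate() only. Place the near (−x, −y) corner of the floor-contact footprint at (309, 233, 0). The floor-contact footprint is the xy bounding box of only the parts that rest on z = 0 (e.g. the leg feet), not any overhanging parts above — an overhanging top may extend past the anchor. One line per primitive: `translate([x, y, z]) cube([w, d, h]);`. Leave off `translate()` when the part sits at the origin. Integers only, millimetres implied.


translate([309, 233, 0]) cube([127, 100, 1556]);


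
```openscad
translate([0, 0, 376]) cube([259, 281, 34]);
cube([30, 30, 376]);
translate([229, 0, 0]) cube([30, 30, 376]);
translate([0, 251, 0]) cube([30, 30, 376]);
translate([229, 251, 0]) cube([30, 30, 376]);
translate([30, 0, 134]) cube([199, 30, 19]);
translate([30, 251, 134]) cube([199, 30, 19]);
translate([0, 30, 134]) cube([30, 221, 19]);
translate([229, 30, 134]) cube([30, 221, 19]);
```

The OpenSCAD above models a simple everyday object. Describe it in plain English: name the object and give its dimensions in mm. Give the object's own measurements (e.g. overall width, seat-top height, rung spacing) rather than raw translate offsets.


A four-legged stool. The seat is a 259×281×34 mm slab whose top surface is at z = 410 mm; four square legs, each 30×30 mm in cross-section, run from the floor (z = 0) to the underside of the seat, each flush with a corner of the seat. Four stretchers, 30 mm wide and 19 mm tall, connect adjacent legs with their undersides at z = 134 mm, each running between the inner faces of the legs it joins and aligned with the legs' outer faces on the other axis.


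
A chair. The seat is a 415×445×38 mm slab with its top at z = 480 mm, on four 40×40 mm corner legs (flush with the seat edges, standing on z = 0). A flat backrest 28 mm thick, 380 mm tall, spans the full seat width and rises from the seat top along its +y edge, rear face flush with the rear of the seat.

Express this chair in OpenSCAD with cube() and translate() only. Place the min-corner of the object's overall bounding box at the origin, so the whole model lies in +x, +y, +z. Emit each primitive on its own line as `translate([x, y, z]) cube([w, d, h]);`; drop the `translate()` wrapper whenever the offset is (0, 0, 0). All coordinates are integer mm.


translate([0, 0, 442]) cube([415, 445, 38]);
cube([40, 40, 442]);
translate([375, 0, 0]) cube([40, 40, 442]);
translate([0, 405, 0]) cube([40, 40, 442]);
translate([375, 405, 0]) cube([40, 40, 442]);
translate([0, 417, 480]) cube([415, 28, 380]);


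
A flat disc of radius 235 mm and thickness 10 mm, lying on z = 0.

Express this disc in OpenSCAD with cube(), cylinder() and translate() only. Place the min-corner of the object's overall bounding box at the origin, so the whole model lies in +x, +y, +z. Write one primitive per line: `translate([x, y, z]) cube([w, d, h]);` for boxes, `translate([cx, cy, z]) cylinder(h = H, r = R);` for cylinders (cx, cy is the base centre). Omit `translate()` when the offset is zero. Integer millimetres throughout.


translate([235, 235, 0]) cylinder(h = 10, r = 235);


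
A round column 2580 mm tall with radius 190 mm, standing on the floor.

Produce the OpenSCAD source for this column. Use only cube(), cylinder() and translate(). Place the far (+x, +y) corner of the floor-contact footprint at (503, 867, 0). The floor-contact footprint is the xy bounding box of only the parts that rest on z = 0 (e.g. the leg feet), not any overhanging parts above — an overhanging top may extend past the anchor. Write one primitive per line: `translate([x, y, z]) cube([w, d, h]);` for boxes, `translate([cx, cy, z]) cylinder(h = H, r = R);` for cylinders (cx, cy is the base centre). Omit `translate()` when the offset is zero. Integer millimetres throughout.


translate([313, 677, 0]) cylinder(h = 2580, r = 190);


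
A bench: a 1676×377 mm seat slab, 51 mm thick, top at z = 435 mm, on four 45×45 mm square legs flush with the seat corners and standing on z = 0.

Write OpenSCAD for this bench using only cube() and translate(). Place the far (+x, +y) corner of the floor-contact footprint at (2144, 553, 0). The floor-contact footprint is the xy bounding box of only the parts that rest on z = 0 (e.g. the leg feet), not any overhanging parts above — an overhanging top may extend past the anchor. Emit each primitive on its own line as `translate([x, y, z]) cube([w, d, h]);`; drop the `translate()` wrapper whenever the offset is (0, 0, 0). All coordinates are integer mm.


// leg_h = 435 − 51 = 384
translate([468, 176, 384]) cube([1676, 377, 51]);
translate([468, 176, 0]) cube([45, 45, 384]);
translate([468, 508, 0]) cube([45, 45, 384]);
translate([2099, 176, 0]) cube([45, 45, 384]);
translate([2099, 508, 0]) cube([45, 45, 384]);


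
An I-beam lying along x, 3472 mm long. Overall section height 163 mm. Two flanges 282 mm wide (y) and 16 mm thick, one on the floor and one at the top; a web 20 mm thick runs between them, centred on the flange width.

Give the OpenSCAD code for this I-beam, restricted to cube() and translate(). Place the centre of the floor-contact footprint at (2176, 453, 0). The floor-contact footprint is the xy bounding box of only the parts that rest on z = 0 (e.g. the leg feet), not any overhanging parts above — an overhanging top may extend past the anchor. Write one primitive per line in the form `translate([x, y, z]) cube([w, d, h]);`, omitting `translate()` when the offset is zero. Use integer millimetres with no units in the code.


translate([440, 312, 0]) cube([3472, 282, 16]);
translate([440, 443, 16]) cube([3472, 20, 131]);
translate([440, 312, 147]) cube([3472, 282, 16]);


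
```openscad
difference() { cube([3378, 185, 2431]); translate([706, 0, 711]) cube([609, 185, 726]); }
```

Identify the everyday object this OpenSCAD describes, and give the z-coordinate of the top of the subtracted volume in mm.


A wall with a window opening. The window head height is 1437 mm.

A wall with a rectangular opening subtracted — a window. Sill at z = 711, opening 726 mm tall, so the head is at 711 + 726 = 1437 mm.


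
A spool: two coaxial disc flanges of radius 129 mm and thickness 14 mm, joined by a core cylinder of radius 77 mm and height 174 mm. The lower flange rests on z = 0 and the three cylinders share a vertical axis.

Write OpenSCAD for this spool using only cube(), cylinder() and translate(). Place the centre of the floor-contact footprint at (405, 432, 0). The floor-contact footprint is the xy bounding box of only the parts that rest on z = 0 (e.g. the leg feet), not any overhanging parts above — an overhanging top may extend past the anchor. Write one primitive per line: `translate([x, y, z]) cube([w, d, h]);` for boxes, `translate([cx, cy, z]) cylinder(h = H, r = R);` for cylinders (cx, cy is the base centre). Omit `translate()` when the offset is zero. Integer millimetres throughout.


translate([405, 432, 0]) cylinder(h = 14, r = 129);
translate([405, 432, 14]) cylinder(h = 174, r = 77);
translate([405, 432, 188]) cylinder(h = 14, r = 129);


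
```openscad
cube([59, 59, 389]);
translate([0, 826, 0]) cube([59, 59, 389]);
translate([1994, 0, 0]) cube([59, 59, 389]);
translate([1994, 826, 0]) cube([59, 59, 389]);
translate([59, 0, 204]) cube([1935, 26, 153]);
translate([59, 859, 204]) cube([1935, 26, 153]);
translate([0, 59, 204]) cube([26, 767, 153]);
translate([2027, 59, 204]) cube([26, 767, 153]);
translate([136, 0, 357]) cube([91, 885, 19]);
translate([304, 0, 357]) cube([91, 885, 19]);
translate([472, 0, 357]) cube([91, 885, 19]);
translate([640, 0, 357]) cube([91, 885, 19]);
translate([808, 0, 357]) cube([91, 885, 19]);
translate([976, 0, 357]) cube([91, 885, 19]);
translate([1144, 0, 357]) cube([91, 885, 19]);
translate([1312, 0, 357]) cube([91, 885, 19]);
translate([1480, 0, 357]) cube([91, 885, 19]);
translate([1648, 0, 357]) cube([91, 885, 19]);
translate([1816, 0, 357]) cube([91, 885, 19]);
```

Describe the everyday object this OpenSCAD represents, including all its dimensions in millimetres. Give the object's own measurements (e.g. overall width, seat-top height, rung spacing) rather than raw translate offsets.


A bed frame 2053 mm long (x) by 885 mm wide (y). Four 59×59 mm corner posts, 389 mm tall, at the corners of the footprint. Four rails of 26 mm thickness and 153 mm height run between adjacent posts with their undersides at z = 204 mm, their outer faces flush with the outside of the frame (the two x-running rails run between the posts' inner faces; the two y-running rails run between the posts' inner faces). 11 slats, each 91 mm wide (x) and 19 mm thick, lie across the top of the two x-running rails, running the full 885 mm width of the frame in y; along x they sit between the end posts with a 77 mm gap after the −x posts and between neighbouring slats, leaving 87 mm before the +x posts.


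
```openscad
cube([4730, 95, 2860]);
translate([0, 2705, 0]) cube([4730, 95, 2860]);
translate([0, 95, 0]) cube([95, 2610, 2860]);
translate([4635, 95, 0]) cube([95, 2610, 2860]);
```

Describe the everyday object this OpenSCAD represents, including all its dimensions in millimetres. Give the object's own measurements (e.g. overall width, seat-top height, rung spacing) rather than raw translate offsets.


The wall frame of a small rectangular building: four walls, each 2860 mm tall and 95 mm thick, enclosing a footprint 4730 mm (x) by 2800 mm (y) outside-to-outside, with no floor or roof. The front and back walls (the −y and +y sides) span the full width; the two side walls fit between them.


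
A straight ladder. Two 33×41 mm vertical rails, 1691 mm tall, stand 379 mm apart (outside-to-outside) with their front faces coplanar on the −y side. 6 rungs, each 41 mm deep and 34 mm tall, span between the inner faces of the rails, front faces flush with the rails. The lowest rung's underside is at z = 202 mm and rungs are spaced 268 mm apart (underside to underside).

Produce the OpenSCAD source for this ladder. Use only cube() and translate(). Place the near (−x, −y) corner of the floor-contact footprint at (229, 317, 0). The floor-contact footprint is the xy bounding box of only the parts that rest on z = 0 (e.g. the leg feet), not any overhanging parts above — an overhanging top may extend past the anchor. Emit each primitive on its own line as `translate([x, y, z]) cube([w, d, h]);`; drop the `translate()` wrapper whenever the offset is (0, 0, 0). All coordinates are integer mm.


// rung span = 379 - 2*33 = 313
// rung[k] z = 202 + k*268
translate([229, 317, 0]) cube([33, 41, 1691]);
translate([575, 317, 0]) cube([33, 41, 1691]);
translate([262, 317, 202]) cube([313, 41, 34]);
translate([262, 317, 470]) cube([313, 41, 34]);
translate([262, 317, 738]) cube([313, 41, 34]);
translate([262, 317, 1006]) cube([313, 41, 34]);
translate([262, 317, 1274]) cube([313, 41, 34]);
translate([262, 317, 1542]) cube([313, 41, 34]);


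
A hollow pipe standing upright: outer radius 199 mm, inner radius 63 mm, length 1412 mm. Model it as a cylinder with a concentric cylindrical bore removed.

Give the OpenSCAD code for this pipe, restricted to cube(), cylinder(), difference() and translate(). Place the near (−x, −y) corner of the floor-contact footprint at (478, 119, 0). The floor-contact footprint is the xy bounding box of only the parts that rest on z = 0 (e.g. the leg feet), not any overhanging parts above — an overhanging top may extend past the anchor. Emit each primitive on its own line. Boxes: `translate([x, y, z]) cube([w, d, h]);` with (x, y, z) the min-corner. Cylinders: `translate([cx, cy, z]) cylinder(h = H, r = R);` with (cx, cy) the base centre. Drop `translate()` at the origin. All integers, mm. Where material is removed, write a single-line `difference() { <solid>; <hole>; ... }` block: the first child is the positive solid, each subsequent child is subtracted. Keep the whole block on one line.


difference() { translate([677, 318, 0]) cylinder(h = 1412, r = 199); translate([677, 318, 0]) cylinder(h = 1412, r = 63); }


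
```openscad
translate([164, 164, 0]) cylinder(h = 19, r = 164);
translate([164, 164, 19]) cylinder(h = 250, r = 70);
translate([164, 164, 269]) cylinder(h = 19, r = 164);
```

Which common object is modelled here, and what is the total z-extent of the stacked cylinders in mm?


A spool. The overall height is 288 mm.

Three coaxial cylinders, large–small–large — a spool. Two 19 mm flanges and a 250 mm core give 19 + 250 + 19 = 288 mm.


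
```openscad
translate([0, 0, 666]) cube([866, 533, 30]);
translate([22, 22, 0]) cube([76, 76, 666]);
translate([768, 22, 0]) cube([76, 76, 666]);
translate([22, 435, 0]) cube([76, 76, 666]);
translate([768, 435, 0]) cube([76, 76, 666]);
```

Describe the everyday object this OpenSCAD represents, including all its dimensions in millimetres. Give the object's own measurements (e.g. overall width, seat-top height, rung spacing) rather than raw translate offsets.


A rectangular dining table. The top is 866×533×30 mm with its upper surface at z = 696 mm. It stands on four 76×76 mm square legs, each inset 22 mm from the nearest pair of top edges, running from the floor to the underside of the top.


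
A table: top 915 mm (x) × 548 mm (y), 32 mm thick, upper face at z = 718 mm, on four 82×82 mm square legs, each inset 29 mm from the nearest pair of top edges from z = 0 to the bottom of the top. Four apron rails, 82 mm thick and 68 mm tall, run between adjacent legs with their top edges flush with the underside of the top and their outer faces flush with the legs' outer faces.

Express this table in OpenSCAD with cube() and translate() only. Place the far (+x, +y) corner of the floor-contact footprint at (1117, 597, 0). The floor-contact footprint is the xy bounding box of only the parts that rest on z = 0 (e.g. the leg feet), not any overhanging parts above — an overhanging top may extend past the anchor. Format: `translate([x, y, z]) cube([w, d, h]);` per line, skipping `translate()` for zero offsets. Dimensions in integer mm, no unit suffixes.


// leg_h = 718 - 32 = 686
// apron z = 686 - 68 = 618
translate([231, 78, 686]) cube([915, 548, 32]);
translate([260, 107, 0]) cube([82, 82, 686]);
translate([1035, 107, 0]) cube([82, 82, 686]);
translate([260, 515, 0]) cube([82, 82, 686]);
translate([1035, 515, 0]) cube([82, 82, 686]);
translate([342, 107, 618]) cube([693, 82, 68]);
translate([342, 515, 618]) cube([693, 82, 68]);
translate([260, 189, 618]) cube([82, 326, 68]);
translate([1035, 189, 618]) cube([82, 326, 68]);


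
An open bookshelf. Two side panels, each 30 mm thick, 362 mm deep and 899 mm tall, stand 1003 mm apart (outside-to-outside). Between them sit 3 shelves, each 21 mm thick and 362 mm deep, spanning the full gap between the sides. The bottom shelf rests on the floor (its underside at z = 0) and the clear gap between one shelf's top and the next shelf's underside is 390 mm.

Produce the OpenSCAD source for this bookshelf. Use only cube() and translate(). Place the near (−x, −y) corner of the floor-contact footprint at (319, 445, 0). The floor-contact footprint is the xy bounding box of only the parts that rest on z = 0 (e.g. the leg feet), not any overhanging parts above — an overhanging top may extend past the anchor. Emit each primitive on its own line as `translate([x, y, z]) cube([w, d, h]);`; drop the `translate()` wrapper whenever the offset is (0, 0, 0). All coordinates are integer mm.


translate([319, 445, 0]) cube([30, 362, 899]);
translate([1292, 445, 0]) cube([30, 362, 899]);
translate([349, 445, 0]) cube([943, 362, 21]);
translate([349, 445, 411]) cube([943, 362, 21]);
translate([349, 445, 822]) cube([943, 362, 21]);


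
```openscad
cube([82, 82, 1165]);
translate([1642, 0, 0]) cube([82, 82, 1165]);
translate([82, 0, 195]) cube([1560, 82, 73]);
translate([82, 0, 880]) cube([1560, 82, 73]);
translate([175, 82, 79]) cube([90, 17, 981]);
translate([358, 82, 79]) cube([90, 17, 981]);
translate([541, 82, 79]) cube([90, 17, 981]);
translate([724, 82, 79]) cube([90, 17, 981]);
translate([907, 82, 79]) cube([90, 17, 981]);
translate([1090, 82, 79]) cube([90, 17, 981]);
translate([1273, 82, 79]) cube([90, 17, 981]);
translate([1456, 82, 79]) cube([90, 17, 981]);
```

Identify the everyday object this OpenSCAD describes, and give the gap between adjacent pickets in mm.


A fence section. The picket gap is 93 mm.

Two posts, two rails, 8 pickets — a fence section. Span 1560 mm holds 8 pickets of 90 mm with 9 equal gaps: ⌊(1560 − 8·90) / 9⌋ = 93 mm.


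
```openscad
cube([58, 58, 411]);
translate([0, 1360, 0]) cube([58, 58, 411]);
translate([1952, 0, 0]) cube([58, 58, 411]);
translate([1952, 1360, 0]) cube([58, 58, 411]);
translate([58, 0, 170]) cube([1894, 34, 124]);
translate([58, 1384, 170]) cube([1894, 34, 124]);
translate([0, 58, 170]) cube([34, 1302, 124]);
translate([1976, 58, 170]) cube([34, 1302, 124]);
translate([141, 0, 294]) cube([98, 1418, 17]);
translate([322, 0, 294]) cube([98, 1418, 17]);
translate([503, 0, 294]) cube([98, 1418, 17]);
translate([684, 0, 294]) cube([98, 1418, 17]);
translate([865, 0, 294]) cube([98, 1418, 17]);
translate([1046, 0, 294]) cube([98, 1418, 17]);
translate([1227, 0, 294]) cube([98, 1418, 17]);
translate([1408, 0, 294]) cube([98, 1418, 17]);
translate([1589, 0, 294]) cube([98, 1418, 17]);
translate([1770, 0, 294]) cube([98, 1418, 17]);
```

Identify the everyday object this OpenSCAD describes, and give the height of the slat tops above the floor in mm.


A bed frame. The slat-top height is 311 mm.

Four posts, four rails, and a row of slats — a bed frame. Slats sit on the rails at z = 170 + 124 = 294; with slat thickness 17, the top is 311 mm.


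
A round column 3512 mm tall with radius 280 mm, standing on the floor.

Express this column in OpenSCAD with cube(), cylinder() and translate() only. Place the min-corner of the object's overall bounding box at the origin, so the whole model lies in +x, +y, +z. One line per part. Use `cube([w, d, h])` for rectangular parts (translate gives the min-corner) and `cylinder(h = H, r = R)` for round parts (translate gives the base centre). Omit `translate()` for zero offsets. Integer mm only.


translate([280, 280, 0]) cylinder(h = 3512, r = 280);


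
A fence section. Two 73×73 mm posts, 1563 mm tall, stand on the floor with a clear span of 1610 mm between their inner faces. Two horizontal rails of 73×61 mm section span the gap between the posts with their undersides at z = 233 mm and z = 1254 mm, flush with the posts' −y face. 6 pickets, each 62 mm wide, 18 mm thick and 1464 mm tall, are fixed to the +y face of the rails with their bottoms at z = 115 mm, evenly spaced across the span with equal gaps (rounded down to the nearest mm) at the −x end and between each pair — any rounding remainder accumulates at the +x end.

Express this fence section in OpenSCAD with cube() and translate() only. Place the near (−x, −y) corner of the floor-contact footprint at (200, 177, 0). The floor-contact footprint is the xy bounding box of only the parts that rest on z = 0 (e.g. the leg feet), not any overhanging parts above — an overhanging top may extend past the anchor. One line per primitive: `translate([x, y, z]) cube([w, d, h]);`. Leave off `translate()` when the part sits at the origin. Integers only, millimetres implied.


translate([200, 177, 0]) cube([73, 73, 1563]);
translate([1883, 177, 0]) cube([73, 73, 1563]);
translate([273, 177, 233]) cube([1610, 73, 61]);
translate([273, 177, 1254]) cube([1610, 73, 61]);
translate([449, 250, 115]) cube([62, 18, 1464]);
translate([687, 250, 115]) cube([62, 18, 1464]);
translate([925, 250, 115]) cube([62, 18, 1464]);
translate([1163, 250, 115]) cube([62, 18, 1464]);
translate([1401, 250, 115]) cube([62, 18, 1464]);
translate([1639, 250, 115]) cube([62, 18, 1464]);


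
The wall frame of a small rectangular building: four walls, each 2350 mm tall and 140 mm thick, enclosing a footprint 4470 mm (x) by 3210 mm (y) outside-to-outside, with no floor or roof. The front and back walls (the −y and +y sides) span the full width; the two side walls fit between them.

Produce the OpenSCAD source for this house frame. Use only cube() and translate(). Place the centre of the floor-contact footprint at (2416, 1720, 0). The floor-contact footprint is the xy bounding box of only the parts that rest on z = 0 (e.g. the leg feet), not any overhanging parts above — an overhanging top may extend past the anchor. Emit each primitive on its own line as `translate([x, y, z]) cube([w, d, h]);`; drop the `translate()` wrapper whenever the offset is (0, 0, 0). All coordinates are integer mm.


translate([181, 115, 0]) cube([4470, 140, 2350]);
translate([181, 3185, 0]) cube([4470, 140, 2350]);
translate([181, 255, 0]) cube([140, 2930, 2350]);
translate([4511, 255, 0]) cube([140, 2930, 2350]);


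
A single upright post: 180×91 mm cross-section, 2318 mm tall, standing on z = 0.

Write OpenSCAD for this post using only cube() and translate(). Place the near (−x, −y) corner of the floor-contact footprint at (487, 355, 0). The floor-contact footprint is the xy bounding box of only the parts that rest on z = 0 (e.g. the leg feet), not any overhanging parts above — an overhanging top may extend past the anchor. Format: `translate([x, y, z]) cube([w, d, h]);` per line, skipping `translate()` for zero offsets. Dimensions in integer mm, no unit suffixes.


translate([487, 355, 0]) cube([180, 91, 2318]);


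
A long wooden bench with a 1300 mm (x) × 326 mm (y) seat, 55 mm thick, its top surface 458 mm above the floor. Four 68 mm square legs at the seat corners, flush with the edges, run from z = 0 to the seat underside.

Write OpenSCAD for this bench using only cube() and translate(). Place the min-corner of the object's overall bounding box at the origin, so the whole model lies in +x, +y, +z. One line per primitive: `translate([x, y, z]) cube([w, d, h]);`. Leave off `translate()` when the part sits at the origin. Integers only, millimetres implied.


translate([0, 0, 403]) cube([1300, 326, 55]);
cube([68, 68, 403]);
translate([0, 258, 0]) cube([68, 68, 403]);
translate([1232, 0, 0]) cube([68, 68, 403]);
translate([1232, 258, 0]) cube([68, 68, 403]);


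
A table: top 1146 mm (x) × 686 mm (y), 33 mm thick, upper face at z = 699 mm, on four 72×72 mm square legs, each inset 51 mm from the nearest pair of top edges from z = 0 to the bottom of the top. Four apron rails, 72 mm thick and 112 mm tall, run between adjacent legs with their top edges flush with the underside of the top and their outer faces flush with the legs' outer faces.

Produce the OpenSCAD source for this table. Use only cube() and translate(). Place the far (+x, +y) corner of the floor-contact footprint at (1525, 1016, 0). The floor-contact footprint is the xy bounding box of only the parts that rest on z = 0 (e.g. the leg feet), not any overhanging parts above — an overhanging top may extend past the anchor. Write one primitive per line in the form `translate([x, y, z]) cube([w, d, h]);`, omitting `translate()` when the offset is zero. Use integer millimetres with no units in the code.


translate([430, 381, 666]) cube([1146, 686, 33]);
translate([481, 432, 0]) cube([72, 72, 666]);
translate([1453, 432, 0]) cube([72, 72, 666]);
translate([481, 944, 0]) cube([72, 72, 666]);
translate([1453, 944, 0]) cube([72, 72, 666]);
translate([553, 432, 554]) cube([900, 72, 112]);
translate([553, 944, 554]) cube([900, 72, 112]);
translate([481, 504, 554]) cube([72, 440, 112]);
translate([1453, 504, 554]) cube([72, 440, 112]);


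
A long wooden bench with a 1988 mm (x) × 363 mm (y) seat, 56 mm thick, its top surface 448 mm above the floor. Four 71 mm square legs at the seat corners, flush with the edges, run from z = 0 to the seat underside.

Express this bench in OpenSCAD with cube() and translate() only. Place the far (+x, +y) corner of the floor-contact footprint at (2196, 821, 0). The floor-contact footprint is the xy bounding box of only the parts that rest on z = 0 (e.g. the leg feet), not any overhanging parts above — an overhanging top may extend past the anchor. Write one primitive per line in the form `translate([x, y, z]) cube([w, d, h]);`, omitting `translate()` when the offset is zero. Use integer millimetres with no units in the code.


// leg_h = 448 − 56 = 392
translate([208, 458, 392]) cube([1988, 363, 56]);
translate([208, 458, 0]) cube([71, 71, 392]);
translate([208, 750, 0]) cube([71, 71, 392]);
translate([2125, 458, 0]) cube([71, 71, 392]);
translate([2125, 750, 0]) cube([71, 71, 392]);


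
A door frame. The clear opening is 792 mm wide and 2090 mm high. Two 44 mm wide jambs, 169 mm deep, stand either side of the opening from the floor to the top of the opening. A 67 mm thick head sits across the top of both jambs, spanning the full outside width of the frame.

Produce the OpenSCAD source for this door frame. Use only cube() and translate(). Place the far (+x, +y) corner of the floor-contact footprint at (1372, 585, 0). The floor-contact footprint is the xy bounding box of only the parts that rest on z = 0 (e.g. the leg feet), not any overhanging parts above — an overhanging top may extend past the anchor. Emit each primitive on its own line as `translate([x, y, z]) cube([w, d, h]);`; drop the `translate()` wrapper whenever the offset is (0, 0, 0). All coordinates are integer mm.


translate([492, 416, 0]) cube([44, 169, 2090]);
translate([1328, 416, 0]) cube([44, 169, 2090]);
translate([492, 416, 2090]) cube([880, 169, 67]);


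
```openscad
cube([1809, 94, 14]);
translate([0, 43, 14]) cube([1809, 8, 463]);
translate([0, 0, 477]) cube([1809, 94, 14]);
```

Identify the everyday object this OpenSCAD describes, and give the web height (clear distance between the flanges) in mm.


An I-beam. The web height is 463 mm.

Two wide flanges with a thin centred web — an I-beam. Overall 491 mm minus two 14 mm flanges gives a web of 491 − 2·14 = 463 mm.


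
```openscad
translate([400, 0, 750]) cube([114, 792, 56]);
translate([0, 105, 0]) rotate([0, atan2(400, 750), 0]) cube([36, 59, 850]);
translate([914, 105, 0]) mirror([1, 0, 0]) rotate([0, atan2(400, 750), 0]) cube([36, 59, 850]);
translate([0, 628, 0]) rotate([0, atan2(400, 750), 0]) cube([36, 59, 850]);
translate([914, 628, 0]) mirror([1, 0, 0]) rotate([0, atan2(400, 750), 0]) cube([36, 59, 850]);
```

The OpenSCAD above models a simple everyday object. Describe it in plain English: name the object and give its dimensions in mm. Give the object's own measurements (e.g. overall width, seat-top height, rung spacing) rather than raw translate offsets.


A sawhorse. A 114×792×56 mm beam (x, y, z) sits on two A-frame leg pairs. Each pair is two raked legs of 36×59 mm section (59 mm along y) splaying symmetrically in x. Each leg rises 750 mm vertically over 400 mm of horizontal reach and is 850 mm long along its own axis. Every leg's outer bottom edge rests on the floor and its outer top edge meets a bottom edge of the beam — the left legs (tilting toward +x) meet the beam's −x bottom edge, the right legs (their mirror images, tilting toward −x) meet its +x bottom edge — so the leg tops tuck under the beam, the beam's underside is 750 mm above the floor, and the feet are 914 mm apart outside-to-outside with the beam centred between them. The two leg pairs are set in 105 mm from either end of the beam.


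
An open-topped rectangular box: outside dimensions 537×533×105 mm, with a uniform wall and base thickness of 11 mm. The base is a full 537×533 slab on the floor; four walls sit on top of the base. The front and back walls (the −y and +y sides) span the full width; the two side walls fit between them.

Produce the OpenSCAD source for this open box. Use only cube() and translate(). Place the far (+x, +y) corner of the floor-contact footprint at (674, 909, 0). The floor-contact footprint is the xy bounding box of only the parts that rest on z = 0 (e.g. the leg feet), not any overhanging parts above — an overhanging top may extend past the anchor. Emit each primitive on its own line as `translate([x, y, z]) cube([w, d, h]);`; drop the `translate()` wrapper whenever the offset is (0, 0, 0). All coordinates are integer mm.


translate([137, 376, 0]) cube([537, 533, 11]);
translate([137, 376, 11]) cube([537, 11, 94]);
translate([137, 898, 11]) cube([537, 11, 94]);
translate([137, 387, 11]) cube([11, 511, 94]);
translate([663, 387, 11]) cube([11, 511, 94]);


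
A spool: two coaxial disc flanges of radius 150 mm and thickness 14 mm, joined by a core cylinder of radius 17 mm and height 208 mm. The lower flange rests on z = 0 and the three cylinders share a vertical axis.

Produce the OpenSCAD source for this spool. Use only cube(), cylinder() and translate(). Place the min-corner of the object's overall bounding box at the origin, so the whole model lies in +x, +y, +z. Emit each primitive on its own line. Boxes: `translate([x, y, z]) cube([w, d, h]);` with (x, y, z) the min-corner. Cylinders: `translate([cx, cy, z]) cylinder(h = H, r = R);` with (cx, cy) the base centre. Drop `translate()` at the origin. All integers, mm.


translate([150, 150, 0]) cylinder(h = 14, r = 150);
translate([150, 150, 14]) cylinder(h = 208, r = 17);
translate([150, 150, 222]) cylinder(h = 14, r = 150);


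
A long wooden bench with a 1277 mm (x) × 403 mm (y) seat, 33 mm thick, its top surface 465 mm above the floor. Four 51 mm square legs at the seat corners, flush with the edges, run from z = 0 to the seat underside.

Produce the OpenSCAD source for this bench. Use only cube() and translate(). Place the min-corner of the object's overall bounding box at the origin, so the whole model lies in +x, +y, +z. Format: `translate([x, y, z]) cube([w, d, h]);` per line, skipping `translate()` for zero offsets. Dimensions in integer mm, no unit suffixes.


translate([0, 0, 432]) cube([1277, 403, 33]);
cube([51, 51, 432]);
translate([0, 352, 0]) cube([51, 51, 432]);
translate([1226, 0, 0]) cube([51, 51, 432]);
translate([1226, 352, 0]) cube([51, 51, 432]);


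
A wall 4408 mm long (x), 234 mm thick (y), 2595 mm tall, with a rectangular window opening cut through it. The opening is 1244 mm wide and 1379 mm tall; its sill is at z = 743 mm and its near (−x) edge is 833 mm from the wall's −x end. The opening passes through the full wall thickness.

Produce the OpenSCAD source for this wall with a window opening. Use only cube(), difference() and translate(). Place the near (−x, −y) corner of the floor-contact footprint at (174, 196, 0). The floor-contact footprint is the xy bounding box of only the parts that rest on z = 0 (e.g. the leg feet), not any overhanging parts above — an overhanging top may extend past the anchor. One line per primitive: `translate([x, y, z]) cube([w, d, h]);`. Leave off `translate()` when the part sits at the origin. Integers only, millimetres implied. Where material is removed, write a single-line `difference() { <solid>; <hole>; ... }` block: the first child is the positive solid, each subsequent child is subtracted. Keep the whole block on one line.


difference() { translate([174, 196, 0]) cube([4408, 234, 2595]); translate([1007, 196, 743]) cube([1244, 234, 1379]); }


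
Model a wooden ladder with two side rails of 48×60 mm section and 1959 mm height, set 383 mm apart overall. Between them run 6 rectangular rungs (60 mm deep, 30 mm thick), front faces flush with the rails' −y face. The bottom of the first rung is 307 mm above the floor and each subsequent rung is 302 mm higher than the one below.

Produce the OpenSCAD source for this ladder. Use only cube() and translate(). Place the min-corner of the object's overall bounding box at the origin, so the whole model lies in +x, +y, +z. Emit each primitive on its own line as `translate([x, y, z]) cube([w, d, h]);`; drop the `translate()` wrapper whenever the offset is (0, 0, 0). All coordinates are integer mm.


cube([48, 60, 1959]);
translate([335, 0, 0]) cube([48, 60, 1959]);
translate([48, 0, 307]) cube([287, 60, 30]);
translate([48, 0, 609]) cube([287, 60, 30]);
translate([48, 0, 911]) cube([287, 60, 30]);
translate([48, 0, 1213]) cube([287, 60, 30]);
translate([48, 0, 1515]) cube([287, 60, 30]);
translate([48, 0, 1817]) cube([287, 60, 30]);


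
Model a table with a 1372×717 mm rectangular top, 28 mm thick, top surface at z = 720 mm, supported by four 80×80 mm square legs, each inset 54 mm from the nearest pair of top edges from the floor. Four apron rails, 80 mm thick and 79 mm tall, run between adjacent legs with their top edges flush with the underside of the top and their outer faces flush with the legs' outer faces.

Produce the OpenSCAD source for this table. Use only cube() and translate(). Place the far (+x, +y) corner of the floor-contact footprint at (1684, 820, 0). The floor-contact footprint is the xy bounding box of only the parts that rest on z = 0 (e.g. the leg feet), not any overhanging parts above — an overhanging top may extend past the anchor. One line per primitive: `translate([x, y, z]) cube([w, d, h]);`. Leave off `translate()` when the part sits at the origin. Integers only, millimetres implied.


translate([366, 157, 692]) cube([1372, 717, 28]);
translate([420, 211, 0]) cube([80, 80, 692]);
translate([1604, 211, 0]) cube([80, 80, 692]);
translate([420, 740, 0]) cube([80, 80, 692]);
translate([1604, 740, 0]) cube([80, 80, 692]);
translate([500, 211, 613]) cube([1104, 80, 79]);
translate([500, 740, 613]) cube([1104, 80, 79]);
translate([420, 291, 613]) cube([80, 449, 79]);
translate([1604, 291, 613]) cube([80, 449, 79]);


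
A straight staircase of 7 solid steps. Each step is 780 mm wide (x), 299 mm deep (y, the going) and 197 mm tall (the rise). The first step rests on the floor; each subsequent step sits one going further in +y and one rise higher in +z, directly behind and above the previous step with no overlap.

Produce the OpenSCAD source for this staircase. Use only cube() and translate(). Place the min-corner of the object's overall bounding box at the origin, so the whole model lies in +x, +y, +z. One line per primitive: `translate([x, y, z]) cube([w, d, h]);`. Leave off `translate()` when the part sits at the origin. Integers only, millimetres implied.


cube([780, 299, 197]);
translate([0, 299, 197]) cube([780, 299, 197]);
translate([0, 598, 394]) cube([780, 299, 197]);
translate([0, 897, 591]) cube([780, 299, 197]);
translate([0, 1196, 788]) cube([780, 299, 197]);
translate([0, 1495, 985]) cube([780, 299, 197]);
translate([0, 1794, 1182]) cube([780, 299, 197]);


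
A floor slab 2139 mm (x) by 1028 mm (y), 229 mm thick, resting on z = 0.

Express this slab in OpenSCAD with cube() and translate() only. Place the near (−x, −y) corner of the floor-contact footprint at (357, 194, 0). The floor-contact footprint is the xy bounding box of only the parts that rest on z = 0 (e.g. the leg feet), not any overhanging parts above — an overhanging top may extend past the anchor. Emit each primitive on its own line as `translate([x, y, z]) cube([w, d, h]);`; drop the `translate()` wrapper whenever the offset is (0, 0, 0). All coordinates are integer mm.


translate([357, 194, 0]) cube([2139, 1028, 229]);


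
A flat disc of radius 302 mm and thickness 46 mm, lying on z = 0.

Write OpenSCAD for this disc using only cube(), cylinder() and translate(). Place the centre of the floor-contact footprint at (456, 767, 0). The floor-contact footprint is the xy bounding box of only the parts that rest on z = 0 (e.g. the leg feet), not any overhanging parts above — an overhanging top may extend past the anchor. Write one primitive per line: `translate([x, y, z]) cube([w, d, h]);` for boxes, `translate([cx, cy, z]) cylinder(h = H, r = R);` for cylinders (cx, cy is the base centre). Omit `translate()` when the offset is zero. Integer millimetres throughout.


translate([456, 767, 0]) cylinder(h = 46, r = 302);


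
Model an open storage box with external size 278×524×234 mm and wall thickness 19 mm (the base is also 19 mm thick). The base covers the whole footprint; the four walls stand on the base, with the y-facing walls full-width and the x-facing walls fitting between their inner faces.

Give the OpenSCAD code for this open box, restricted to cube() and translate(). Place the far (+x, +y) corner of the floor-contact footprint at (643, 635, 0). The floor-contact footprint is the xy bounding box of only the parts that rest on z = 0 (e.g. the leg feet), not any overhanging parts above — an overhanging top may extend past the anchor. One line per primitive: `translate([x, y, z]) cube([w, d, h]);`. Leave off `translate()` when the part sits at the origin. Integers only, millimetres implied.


translate([365, 111, 0]) cube([278, 524, 19]);
translate([365, 111, 19]) cube([278, 19, 215]);
translate([365, 616, 19]) cube([278, 19, 215]);
translate([365, 130, 19]) cube([19, 486, 215]);
translate([624, 130, 19]) cube([19, 486, 215]);


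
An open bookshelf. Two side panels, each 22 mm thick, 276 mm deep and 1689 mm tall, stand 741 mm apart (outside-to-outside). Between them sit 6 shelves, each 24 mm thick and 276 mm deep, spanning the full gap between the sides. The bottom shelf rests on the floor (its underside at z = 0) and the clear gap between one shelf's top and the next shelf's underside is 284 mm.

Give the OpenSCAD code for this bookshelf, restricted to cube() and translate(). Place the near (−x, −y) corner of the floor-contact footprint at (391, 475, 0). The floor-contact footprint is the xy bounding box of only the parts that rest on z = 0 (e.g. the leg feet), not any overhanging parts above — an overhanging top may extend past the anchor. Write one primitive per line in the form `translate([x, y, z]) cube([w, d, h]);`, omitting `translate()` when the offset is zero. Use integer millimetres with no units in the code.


translate([391, 475, 0]) cube([22, 276, 1689]);
translate([1110, 475, 0]) cube([22, 276, 1689]);
translate([413, 475, 0]) cube([697, 276, 24]);
translate([413, 475, 308]) cube([697, 276, 24]);
translate([413, 475, 616]) cube([697, 276, 24]);
translate([413, 475, 924]) cube([697, 276, 24]);
translate([413, 475, 1232]) cube([697, 276, 24]);
translate([413, 475, 1540]) cube([697, 276, 24]);


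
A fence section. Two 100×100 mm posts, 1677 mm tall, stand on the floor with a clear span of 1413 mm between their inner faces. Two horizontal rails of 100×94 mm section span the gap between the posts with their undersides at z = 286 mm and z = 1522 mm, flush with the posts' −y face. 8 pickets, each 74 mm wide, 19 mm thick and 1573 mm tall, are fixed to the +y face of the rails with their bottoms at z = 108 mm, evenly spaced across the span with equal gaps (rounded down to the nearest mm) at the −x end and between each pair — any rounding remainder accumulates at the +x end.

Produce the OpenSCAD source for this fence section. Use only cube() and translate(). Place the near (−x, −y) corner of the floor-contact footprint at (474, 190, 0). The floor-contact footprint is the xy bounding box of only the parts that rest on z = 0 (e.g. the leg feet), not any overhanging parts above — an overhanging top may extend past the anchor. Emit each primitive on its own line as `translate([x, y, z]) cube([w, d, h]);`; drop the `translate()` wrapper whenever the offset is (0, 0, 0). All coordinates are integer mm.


translate([474, 190, 0]) cube([100, 100, 1677]);
translate([1987, 190, 0]) cube([100, 100, 1677]);
translate([574, 190, 286]) cube([1413, 100, 94]);
translate([574, 190, 1522]) cube([1413, 100, 94]);
translate([665, 290, 108]) cube([74, 19, 1573]);
translate([830, 290, 108]) cube([74, 19, 1573]);
translate([995, 290, 108]) cube([74, 19, 1573]);
translate([1160, 290, 108]) cube([74, 19, 1573]);
translate([1325, 290, 108]) cube([74, 19, 1573]);
translate([1490, 290, 108]) cube([74, 19, 1573]);
translate([1655, 290, 108]) cube([74, 19, 1573]);
translate([1820, 290, 108]) cube([74, 19, 1573]);
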